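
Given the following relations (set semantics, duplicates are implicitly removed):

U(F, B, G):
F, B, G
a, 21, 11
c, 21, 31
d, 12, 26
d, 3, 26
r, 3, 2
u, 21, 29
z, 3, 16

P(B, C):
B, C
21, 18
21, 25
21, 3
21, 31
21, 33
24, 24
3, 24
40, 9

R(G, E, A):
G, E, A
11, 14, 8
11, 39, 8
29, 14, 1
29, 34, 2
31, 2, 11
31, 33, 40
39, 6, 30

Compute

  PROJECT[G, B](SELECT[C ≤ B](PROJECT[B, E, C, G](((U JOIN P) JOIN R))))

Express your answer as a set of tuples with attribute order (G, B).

Natural join on B: {(a, 21, 11, 18), (a, 21, 11, 25), (a, 21, 11, 3), (a, 21, 11, 31), (a, 21, 11, 33), (c, 21, 31, 18), (c, 21, 31, 25), (c, 21, 31, 3), (c, 21, 31, 31), (c, 21, 31, 33), (d, 3, 26, 24), (r, 3, 2, 24), (u, 21, 29, 18), (u, 21, 29, 25), (u, 21, 29, 3), (u, 21, 29, 31), (u, 21, 29, 33), (z, 3, 16, 24)}
Natural join on G: {(a, 21, 11, 18, 14, 8), (a, 21, 11, 18, 39, 8), (a, 21, 11, 25, 14, 8), (a, 21, 11, 25, 39, 8), (a, 21, 11, 3, 14, 8), (a, 21, 11, 3, 39, 8), (a, 21, 11, 31, 14, 8), (a, 21, 11, 31, 39, 8), (a, 21, 11, 33, 14, 8), (a, 21, 11, 33, 39, 8), (c, 21, 31, 18, 2, 11), (c, 21, 31, 18, 33, 40), (c, 21, 31, 25, 2, 11), (c, 21, 31, 25, 33, 40), (c, 21, 31, 3, 2, 11), (c, 21, 31, 3, 33, 40), (c, 21, 31, 31, 2, 11), (c, 21, 31, 31, 33, 40), (c, 21, 31, 33, 2, 11), (c, 21, 31, 33, 33, 40), (u, 21, 29, 18, 14, 1), (u, 21, 29, 18, 34, 2), (u, 21, 29, 25, 14, 1), (u, 21, 29, 25, 34, 2), (u, 21, 29, 3, 14, 1), (u, 21, 29, 3, 34, 2), (u, 21, 29, 31, 14, 1), (u, 21, 29, 31, 34, 2), (u, 21, 29, 33, 14, 1), (u, 21, 29, 33, 34, 2)}
Projecting to B, E, C, G: {(21, 14, 18, 11), (21, 14, 18, 29), (21, 14, 25, 11), (21, 14, 25, 29), (21, 14, 3, 11), (21, 14, 3, 29), (21, 14, 31, 11), (21, 14, 31, 29), (21, 14, 33, 11), (21, 14, 33, 29), (21, 2, 18, 31), (21, 2, 25, 31), (21, 2, 3, 31), (21, 2, 31, 31), (21, 2, 33, 31), (21, 33, 18, 31), (21, 33, 25, 31), (21, 33, 3, 31), (21, 33, 31, 31), (21, 33, 33, 31), (21, 34, 18, 29), (21, 34, 25, 29), (21, 34, 3, 29), (21, 34, 31, 29), (21, 34, 33, 29), (21, 39, 18, 11), (21, 39, 25, 11), (21, 39, 3, 11), (21, 39, 31, 11), (21, 39, 33, 11)}
Filtering on C ≤ B leaves {(21, 14, 18, 11), (21, 14, 18, 29), (21, 14, 3, 11), (21, 14, 3, 29), (21, 2, 18, 31), (21, 2, 3, 31), (21, 33, 18, 31), (21, 33, 3, 31), (21, 34, 18, 29), (21, 34, 3, 29), (21, 39, 18, 11), (21, 39, 3, 11)}.
Projecting to G, B (9 duplicate(s) eliminated): {(11, 21), (29, 21), (31, 21)}

{(11, 21), (29, 21), (31, 21)}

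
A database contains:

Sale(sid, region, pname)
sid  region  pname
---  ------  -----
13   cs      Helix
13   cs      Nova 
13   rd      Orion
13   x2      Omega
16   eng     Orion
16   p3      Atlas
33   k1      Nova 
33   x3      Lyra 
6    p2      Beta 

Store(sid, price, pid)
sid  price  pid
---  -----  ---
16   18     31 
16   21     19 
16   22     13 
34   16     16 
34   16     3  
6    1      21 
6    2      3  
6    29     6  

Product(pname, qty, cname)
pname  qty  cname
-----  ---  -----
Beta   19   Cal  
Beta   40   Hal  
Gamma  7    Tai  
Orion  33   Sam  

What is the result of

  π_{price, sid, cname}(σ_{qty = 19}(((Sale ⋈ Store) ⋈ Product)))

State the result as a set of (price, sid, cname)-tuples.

Joining Sale and Store on sid yields {(16, eng, Orion, 18, 31), (16, eng, Orion, 21, 19), (16, eng, Orion, 22, 13), (16, p3, Atlas, 18, 31), (16, p3, Atlas, 21, 19), (16, p3, Atlas, 22, 13), (6, p2, Beta, 1, 21), (6, p2, Beta, 2, 3), (6, p2, Beta, 29, 6)}.
Joining (Sale ⋈ Store) and Product on pname yields {(16, eng, Orion, 18, 31, 33, Sam), (16, eng, Orion, 21, 19, 33, Sam), (16, eng, Orion, 22, 13, 33, Sam), (6, p2, Beta, 1, 21, 19, Cal), (6, p2, Beta, 1, 21, 40, Hal), (6, p2, Beta, 2, 3, 19, Cal), (6, p2, Beta, 2, 3, 40, Hal), (6, p2, Beta, 29, 6, 19, Cal), (6, p2, Beta, 29, 6, 40, Hal)}.
Filtering on qty = 19 leaves {(6, p2, Beta, 1, 21, 19, Cal), (6, p2, Beta, 2, 3, 19, Cal), (6, p2, Beta, 29, 6, 19, Cal)}.
Projecting to price, sid, cname: {(1, 6, Cal), (2, 6, Cal), (29, 6, Cal)}

{(1, 6, Cal), (2, 6, Cal), (29, 6, Cal)}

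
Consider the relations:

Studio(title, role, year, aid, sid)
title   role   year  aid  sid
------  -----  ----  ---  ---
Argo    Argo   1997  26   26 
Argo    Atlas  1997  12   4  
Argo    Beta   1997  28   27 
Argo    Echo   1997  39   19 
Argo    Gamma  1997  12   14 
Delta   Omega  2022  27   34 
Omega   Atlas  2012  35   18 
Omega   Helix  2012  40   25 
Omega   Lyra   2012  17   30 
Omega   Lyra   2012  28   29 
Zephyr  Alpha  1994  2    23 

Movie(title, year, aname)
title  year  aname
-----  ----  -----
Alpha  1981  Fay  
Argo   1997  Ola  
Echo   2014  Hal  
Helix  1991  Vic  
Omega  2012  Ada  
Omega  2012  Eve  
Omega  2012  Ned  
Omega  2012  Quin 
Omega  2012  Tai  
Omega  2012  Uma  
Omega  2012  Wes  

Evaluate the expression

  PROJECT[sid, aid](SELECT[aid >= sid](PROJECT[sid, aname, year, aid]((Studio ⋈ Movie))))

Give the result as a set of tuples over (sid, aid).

{(18, 35), (19, 39), (25, 40), (26, 26), (27, 28), (4, 12)}

Joining Studio and Movie on title, year yields {(Argo, Argo, 1997, 26, 26, Ola), (Argo, Atlas, 1997, 12, 4, Ola), (Argo, Beta, 1997, 28, 27, Ola), (Argo, Echo, 1997, 39, 19, Ola), (Argo, Gamma, 1997, 12, 14, Ola), (Omega, Atlas, 2012, 35, 18, Ada), (Omega, Atlas, 2012, 35, 18, Eve), (Omega, Atlas, 2012, 35, 18, Ned), (Omega, Atlas, 2012, 35, 18, Quin), (Omega, Atlas, 2012, 35, 18, Tai), (Omega, Atlas, 2012, 35, 18, Uma), (Omega, Atlas, 2012, 35, 18, Wes), (Omega, Helix, 2012, 40, 25, Ada), (Omega, Helix, 2012, 40, 25, Eve), (Omega, Helix, 2012, 40, 25, Ned), (Omega, Helix, 2012, 40, 25, Quin), (Omega, Helix, 2012, 40, 25, Tai), (Omega, Helix, 2012, 40, 25, Uma), (Omega, Helix, 2012, 40, 25, Wes), (Omega, Lyra, 2012, 17, 30, Ada), (Omega, Lyra, 2012, 17, 30, Eve), (Omega, Lyra, 2012, 17, 30, Ned), (Omega, Lyra, 2012, 17, 30, Quin), (Omega, Lyra, 2012, 17, 30, Tai), (Omega, Lyra, 2012, 17, 30, Uma), (Omega, Lyra, 2012, 17, 30, Wes), (Omega, Lyra, 2012, 28, 29, Ada), (Omega, Lyra, 2012, 28, 29, Eve), (Omega, Lyra, 2012, 28, 29, Ned), (Omega, Lyra, 2012, 28, 29, Quin), (Omega, Lyra, 2012, 28, 29, Tai), (Omega, Lyra, 2012, 28, 29, Uma), (Omega, Lyra, 2012, 28, 29, Wes)}.
π_{sid, aname, year, aid} gives {(14, Ola, 1997, 12), (18, Ada, 2012, 35), (18, Eve, 2012, 35), (18, Ned, 2012, 35), (18, Quin, 2012, 35), (18, Tai, 2012, 35), (18, Uma, 2012, 35), (18, Wes, 2012, 35), (19, Ola, 1997, 39), (25, Ada, 2012, 40), (25, Eve, 2012, 40), (25, Ned, 2012, 40), (25, Quin, 2012, 40), (25, Tai, 2012, 40), (25, Uma, 2012, 40), (25, Wes, 2012, 40), (26, Ola, 1997, 26), (27, Ola, 1997, 28), (29, Ada, 2012, 28), (29, Eve, 2012, 28), (29, Ned, 2012, 28), (29, Quin, 2012, 28), (29, Tai, 2012, 28), (29, Uma, 2012, 28), (29, Wes, 2012, 28), (30, Ada, 2012, 17), (30, Eve, 2012, 17), (30, Ned, 2012, 17), (30, Quin, 2012, 17), (30, Tai, 2012, 17), (30, Uma, 2012, 17), (30, Wes, 2012, 17), (4, Ola, 1997, 12)}.
σ[aid >= sid]: keep tuples satisfying aid >= sid → {(18, Ada, 2012, 35), (18, Eve, 2012, 35), (18, Ned, 2012, 35), (18, Quin, 2012, 35), (18, Tai, 2012, 35), (18, Uma, 2012, 35), (18, Wes, 2012, 35), (19, Ola, 1997, 39), (25, Ada, 2012, 40), (25, Eve, 2012, 40), (25, Ned, 2012, 40), (25, Quin, 2012, 40), (25, Tai, 2012, 40), (25, Uma, 2012, 40), (25, Wes, 2012, 40), (26, Ola, 1997, 26), (27, Ola, 1997, 28), (4, Ola, 1997, 12)}
π_{sid, aid} gives {(18, 35), (19, 39), (25, 40), (26, 26), (27, 28), (4, 12)} (12 duplicate(s) eliminated).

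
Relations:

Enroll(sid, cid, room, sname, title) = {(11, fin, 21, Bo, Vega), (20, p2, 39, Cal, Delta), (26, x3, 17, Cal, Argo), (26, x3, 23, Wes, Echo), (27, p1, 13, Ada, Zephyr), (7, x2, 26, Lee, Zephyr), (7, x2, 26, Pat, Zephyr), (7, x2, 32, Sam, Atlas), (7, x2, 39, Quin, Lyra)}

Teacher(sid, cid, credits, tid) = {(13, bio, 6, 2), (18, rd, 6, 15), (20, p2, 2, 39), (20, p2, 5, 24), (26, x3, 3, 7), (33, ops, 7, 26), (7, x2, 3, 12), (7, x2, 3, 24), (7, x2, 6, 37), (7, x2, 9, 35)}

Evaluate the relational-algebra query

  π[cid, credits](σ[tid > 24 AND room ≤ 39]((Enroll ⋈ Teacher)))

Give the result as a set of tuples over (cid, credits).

Natural join on sid, cid: {(20, p2, 39, Cal, Delta, 2, 39), (20, p2, 39, Cal, Delta, 5, 24), (26, x3, 17, Cal, Argo, 3, 7), (26, x3, 23, Wes, Echo, 3, 7), (7, x2, 26, Lee, Zephyr, 3, 12), (7, x2, 26, Lee, Zephyr, 3, 24), (7, x2, 26, Lee, Zephyr, 6, 37), (7, x2, 26, Lee, Zephyr, 9, 35), (7, x2, 26, Pat, Zephyr, 3, 12), (7, x2, 26, Pat, Zephyr, 3, 24), (7, x2, 26, Pat, Zephyr, 6, 37), (7, x2, 26, Pat, Zephyr, 9, 35), (7, x2, 32, Sam, Atlas, 3, 12), (7, x2, 32, Sam, Atlas, 3, 24), (7, x2, 32, Sam, Atlas, 6, 37), (7, x2, 32, Sam, Atlas, 9, 35), (7, x2, 39, Quin, Lyra, 3, 12), (7, x2, 39, Quin, Lyra, 3, 24), (7, x2, 39, Quin, Lyra, 6, 37), (7, x2, 39, Quin, Lyra, 9, 35)}
σ[tid > 24 AND room ≤ 39]: keep tuples satisfying tid > 24 AND room ≤ 39 → {(20, p2, 39, Cal, Delta, 2, 39), (7, x2, 26, Lee, Zephyr, 6, 37), (7, x2, 26, Lee, Zephyr, 9, 35), (7, x2, 26, Pat, Zephyr, 6, 37), (7, x2, 26, Pat, Zephyr, 9, 35), (7, x2, 32, Sam, Atlas, 6, 37), (7, x2, 32, Sam, Atlas, 9, 35), (7, x2, 39, Quin, Lyra, 6, 37), (7, x2, 39, Quin, Lyra, 9, 35)}
π_{cid, credits} gives {(p2, 2), (x2, 6), (x2, 9)} (6 duplicate(s) eliminated).

{(p2, 2), (x2, 6), (x2, 9)}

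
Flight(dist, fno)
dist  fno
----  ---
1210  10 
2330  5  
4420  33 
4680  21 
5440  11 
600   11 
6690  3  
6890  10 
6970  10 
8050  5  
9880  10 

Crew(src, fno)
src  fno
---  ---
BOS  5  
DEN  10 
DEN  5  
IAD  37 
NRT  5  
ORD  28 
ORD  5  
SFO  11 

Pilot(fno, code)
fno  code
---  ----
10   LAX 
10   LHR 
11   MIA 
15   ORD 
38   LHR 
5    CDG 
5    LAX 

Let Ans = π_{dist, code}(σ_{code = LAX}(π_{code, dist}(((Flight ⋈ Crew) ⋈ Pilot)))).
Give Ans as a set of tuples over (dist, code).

{(1210, LAX), (2330, LAX), (6890, LAX), (6970, LAX), (8050, LAX), (9880, LAX)}

Natural join on fno: {(1210, 10, DEN), (2330, 5, BOS), (2330, 5, DEN), (2330, 5, NRT), (2330, 5, ORD), (5440, 11, SFO), (600, 11, SFO), (6890, 10, DEN), (6970, 10, DEN), (8050, 5, BOS), (8050, 5, DEN), (8050, 5, NRT), (8050, 5, ORD), (9880, 10, DEN)}
Natural join on fno: {(1210, 10, DEN, LAX), (1210, 10, DEN, LHR), (2330, 5, BOS, CDG), (2330, 5, BOS, LAX), (2330, 5, DEN, CDG), (2330, 5, DEN, LAX), (2330, 5, NRT, CDG), (2330, 5, NRT, LAX), (2330, 5, ORD, CDG), (2330, 5, ORD, LAX), (5440, 11, SFO, MIA), (600, 11, SFO, MIA), (6890, 10, DEN, LAX), (6890, 10, DEN, LHR), (6970, 10, DEN, LAX), (6970, 10, DEN, LHR), (8050, 5, BOS, CDG), (8050, 5, BOS, LAX), (8050, 5, DEN, CDG), (8050, 5, DEN, LAX), (8050, 5, NRT, CDG), (8050, 5, NRT, LAX), (8050, 5, ORD, CDG), (8050, 5, ORD, LAX), (9880, 10, DEN, LAX), (9880, 10, DEN, LHR)}
Projecting to code, dist (12 duplicate(s) eliminated): {(CDG, 2330), (CDG, 8050), (LAX, 1210), (LAX, 2330), (LAX, 6890), (LAX, 6970), (LAX, 8050), (LAX, 9880), (LHR, 1210), (LHR, 6890), (LHR, 6970), (LHR, 9880), (MIA, 5440), (MIA, 600)}
σ[code = LAX]: keep tuples satisfying code = LAX → {(LAX, 1210), (LAX, 2330), (LAX, 6890), (LAX, 6970), (LAX, 8050), (LAX, 9880)}
Projecting to dist, code: {(1210, LAX), (2330, LAX), (6890, LAX), (6970, LAX), (8050, LAX), (9880, LAX)}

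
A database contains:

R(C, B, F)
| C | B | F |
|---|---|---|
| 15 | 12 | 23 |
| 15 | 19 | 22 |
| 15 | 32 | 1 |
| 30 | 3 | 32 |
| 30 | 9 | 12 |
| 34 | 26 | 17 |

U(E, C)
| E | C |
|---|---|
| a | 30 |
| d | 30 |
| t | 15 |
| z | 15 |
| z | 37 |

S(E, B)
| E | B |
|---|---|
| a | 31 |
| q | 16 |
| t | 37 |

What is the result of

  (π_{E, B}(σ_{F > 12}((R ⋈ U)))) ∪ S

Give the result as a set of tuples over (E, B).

{(a, 3), (a, 31), (d, 3), (q, 16), (t, 12), (t, 19), (t, 37), (z, 12), (z, 19)}

Natural join on C: {(15, 12, 23, t), (15, 12, 23, z), (15, 19, 22, t), (15, 19, 22, z), (15, 32, 1, t), (15, 32, 1, z), (30, 3, 32, a), (30, 3, 32, d), (30, 9, 12, a), (30, 9, 12, d)}
Filtering on F > 12 leaves {(15, 12, 23, t), (15, 12, 23, z), (15, 19, 22, t), (15, 19, 22, z), (30, 3, 32, a), (30, 3, 32, d)}.
Projecting to E, B: {(a, 3), (d, 3), (t, 12), (t, 19), (z, 12), (z, 19)}
Set union of the two operands is {(a, 3), (a, 31), (d, 3), (q, 16), (t, 12), (t, 19), (t, 37), (z, 12), (z, 19)}.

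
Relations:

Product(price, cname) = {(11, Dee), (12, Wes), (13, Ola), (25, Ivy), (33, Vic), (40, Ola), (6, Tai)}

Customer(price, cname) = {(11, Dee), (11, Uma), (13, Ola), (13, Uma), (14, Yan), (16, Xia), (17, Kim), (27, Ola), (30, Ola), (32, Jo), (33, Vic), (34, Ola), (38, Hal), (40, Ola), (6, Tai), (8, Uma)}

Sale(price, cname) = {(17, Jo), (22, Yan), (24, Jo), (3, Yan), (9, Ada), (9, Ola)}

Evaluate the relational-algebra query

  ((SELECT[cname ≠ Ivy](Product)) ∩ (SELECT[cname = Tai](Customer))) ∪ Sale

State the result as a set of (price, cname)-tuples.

Apply σ_{cname ≠ Ivy}; surviving tuples: {(11, Dee), (12, Wes), (13, Ola), (33, Vic), (40, Ola), (6, Tai)}
Apply σ_{cname = Tai}; surviving tuples: {(6, Tai)}
Set intersection of the two operands is {(6, Tai)}.
Set union of the two operands is {(17, Jo), (22, Yan), (24, Jo), (3, Yan), (6, Tai), (9, Ada), (9, Ola)}.

{(17, Jo), (22, Yan), (24, Jo), (3, Yan), (6, Tai), (9, Ada), (9, Ola)}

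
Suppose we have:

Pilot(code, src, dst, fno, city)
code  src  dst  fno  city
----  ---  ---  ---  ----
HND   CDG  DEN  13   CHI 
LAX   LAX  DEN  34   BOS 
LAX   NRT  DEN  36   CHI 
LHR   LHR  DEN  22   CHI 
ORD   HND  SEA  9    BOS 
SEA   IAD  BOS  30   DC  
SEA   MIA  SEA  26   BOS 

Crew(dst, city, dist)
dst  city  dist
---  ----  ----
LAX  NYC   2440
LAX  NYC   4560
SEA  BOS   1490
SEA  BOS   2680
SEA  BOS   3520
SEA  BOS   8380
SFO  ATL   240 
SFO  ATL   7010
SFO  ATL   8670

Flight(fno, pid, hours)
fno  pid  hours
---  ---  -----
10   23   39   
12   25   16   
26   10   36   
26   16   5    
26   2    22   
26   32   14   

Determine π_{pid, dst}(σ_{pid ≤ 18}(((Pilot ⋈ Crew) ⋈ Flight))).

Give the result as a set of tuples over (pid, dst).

{(10, SEA), (16, SEA), (2, SEA)}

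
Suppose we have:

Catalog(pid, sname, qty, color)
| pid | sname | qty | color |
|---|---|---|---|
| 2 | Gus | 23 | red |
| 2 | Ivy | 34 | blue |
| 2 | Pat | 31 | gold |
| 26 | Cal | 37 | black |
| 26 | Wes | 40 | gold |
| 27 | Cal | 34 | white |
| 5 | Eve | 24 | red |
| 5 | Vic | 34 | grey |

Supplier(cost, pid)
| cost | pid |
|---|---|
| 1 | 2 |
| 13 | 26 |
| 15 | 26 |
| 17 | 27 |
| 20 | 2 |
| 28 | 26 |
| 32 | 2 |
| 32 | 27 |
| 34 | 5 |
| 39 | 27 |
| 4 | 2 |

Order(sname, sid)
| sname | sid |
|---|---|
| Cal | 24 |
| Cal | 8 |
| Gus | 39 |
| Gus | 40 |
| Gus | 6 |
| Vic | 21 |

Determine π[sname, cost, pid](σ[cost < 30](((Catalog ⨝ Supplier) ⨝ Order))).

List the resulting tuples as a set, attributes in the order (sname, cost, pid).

{(Cal, 13, 26), (Cal, 15, 26), (Cal, 17, 27), (Cal, 28, 26), (Gus, 1, 2), (Gus, 20, 2), (Gus, 4, 2)}

Natural join on pid: {(2, Gus, 23, red, 1), (2, Gus, 23, red, 20), (2, Gus, 23, red, 32), (2, Gus, 23, red, 4), (2, Ivy, 34, blue, 1), (2, Ivy, 34, blue, 20), (2, Ivy, 34, blue, 32), (2, Ivy, 34, blue, 4), (2, Pat, 31, gold, 1), (2, Pat, 31, gold, 20), (2, Pat, 31, gold, 32), (2, Pat, 31, gold, 4), (26, Cal, 37, black, 13), (26, Cal, 37, black, 15), (26, Cal, 37, black, 28), (26, Wes, 40, gold, 13), (26, Wes, 40, gold, 15), (26, Wes, 40, gold, 28), (27, Cal, 34, white, 17), (27, Cal, 34, white, 32), (27, Cal, 34, white, 39), (5, Eve, 24, red, 34), (5, Vic, 34, grey, 34)}
Natural join on sname: {(2, Gus, 23, red, 1, 39), (2, Gus, 23, red, 1, 40), (2, Gus, 23, red, 1, 6), (2, Gus, 23, red, 20, 39), (2, Gus, 23, red, 20, 40), (2, Gus, 23, red, 20, 6), (2, Gus, 23, red, 32, 39), (2, Gus, 23, red, 32, 40), (2, Gus, 23, red, 32, 6), (2, Gus, 23, red, 4, 39), (2, Gus, 23, red, 4, 40), (2, Gus, 23, red, 4, 6), (26, Cal, 37, black, 13, 24), (26, Cal, 37, black, 13, 8), (26, Cal, 37, black, 15, 24), (26, Cal, 37, black, 15, 8), (26, Cal, 37, black, 28, 24), (26, Cal, 37, black, 28, 8), (27, Cal, 34, white, 17, 24), (27, Cal, 34, white, 17, 8), (27, Cal, 34, white, 32, 24), (27, Cal, 34, white, 32, 8), (27, Cal, 34, white, 39, 24), (27, Cal, 34, white, 39, 8), (5, Vic, 34, grey, 34, 21)}
Apply σ_{cost < 30}; surviving tuples: {(2, Gus, 23, red, 1, 39), (2, Gus, 23, red, 1, 40), (2, Gus, 23, red, 1, 6), (2, Gus, 23, red, 20, 39), (2, Gus, 23, red, 20, 40), (2, Gus, 23, red, 20, 6), (2, Gus, 23, red, 4, 39), (2, Gus, 23, red, 4, 40), (2, Gus, 23, red, 4, 6), (26, Cal, 37, black, 13, 24), (26, Cal, 37, black, 13, 8), (26, Cal, 37, black, 15, 24), (26, Cal, 37, black, 15, 8), (26, Cal, 37, black, 28, 24), (26, Cal, 37, black, 28, 8), (27, Cal, 34, white, 17, 24), (27, Cal, 34, white, 17, 8)}
Keep only column(s) sname, cost, pid (10 duplicate(s) eliminated): {(Cal, 13, 26), (Cal, 15, 26), (Cal, 17, 27), (Cal, 28, 26), (Gus, 1, 2), (Gus, 20, 2), (Gus, 4, 2)}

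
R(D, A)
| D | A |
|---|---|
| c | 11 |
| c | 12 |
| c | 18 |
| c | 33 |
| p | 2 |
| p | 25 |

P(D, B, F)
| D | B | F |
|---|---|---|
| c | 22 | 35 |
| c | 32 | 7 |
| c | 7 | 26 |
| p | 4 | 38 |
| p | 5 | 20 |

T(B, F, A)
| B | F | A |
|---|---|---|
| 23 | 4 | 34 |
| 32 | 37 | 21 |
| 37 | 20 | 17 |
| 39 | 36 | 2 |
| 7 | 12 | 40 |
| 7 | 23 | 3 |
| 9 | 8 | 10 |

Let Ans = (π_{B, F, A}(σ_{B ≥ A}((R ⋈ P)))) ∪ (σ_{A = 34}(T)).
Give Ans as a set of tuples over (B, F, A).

{(22, 35, 11), (22, 35, 12), (22, 35, 18), (23, 4, 34), (32, 7, 11), (32, 7, 12), (32, 7, 18), (4, 38, 2), (5, 20, 2)}

Joining R and P on D yields {(c, 11, 22, 35), (c, 11, 32, 7), (c, 11, 7, 26), (c, 12, 22, 35), (c, 12, 32, 7), (c, 12, 7, 26), (c, 18, 22, 35), (c, 18, 32, 7), (c, 18, 7, 26), (c, 33, 22, 35), (c, 33, 32, 7), (c, 33, 7, 26), (p, 2, 4, 38), (p, 2, 5, 20), (p, 25, 4, 38), (p, 25, 5, 20)}.
σ[B ≥ A]: keep tuples satisfying B ≥ A → {(c, 11, 22, 35), (c, 11, 32, 7), (c, 12, 22, 35), (c, 12, 32, 7), (c, 18, 22, 35), (c, 18, 32, 7), (p, 2, 4, 38), (p, 2, 5, 20)}
π[B, F, A]: project onto (B, F, A) → {(22, 35, 11), (22, 35, 12), (22, 35, 18), (32, 7, 11), (32, 7, 12), (32, 7, 18), (4, 38, 2), (5, 20, 2)}
σ[A = 34]: keep tuples satisfying A = 34 → {(23, 4, 34)}
Union: {(22, 35, 11), (22, 35, 12), (22, 35, 18), (32, 7, 11), (32, 7, 12), (32, 7, 18), (4, 38, 2), (5, 20, 2)} with {(23, 4, 34)} → {(22, 35, 11), (22, 35, 12), (22, 35, 18), (23, 4, 34), (32, 7, 11), (32, 7, 12), (32, 7, 18), (4, 38, 2), (5, 20, 2)}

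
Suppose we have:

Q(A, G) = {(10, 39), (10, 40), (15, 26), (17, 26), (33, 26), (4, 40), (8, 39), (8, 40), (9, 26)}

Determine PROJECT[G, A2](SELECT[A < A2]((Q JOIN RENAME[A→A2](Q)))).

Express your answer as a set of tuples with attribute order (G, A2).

{(26, 15), (26, 17), (26, 33), (39, 10), (40, 10), (40, 8)}

ρ[A→A2]: schema becomes (A2, G); tuples unchanged.
Q ⋈ RENAME[A→A2](Q) (natural join on G): {(10, 39, 10), (10, 39, 8), (10, 40, 10), (10, 40, 4), (10, 40, 8), (15, 26, 15), (15, 26, 17), (15, 26, 33), (15, 26, 9), (17, 26, 15), (17, 26, 17), (17, 26, 33), (17, 26, 9), (33, 26, 15), (33, 26, 17), (33, 26, 33), (33, 26, 9), (4, 40, 10), (4, 40, 4), (4, 40, 8), (8, 39, 10), (8, 39, 8), (8, 40, 10), (8, 40, 4), (8, 40, 8), (9, 26, 15), (9, 26, 17), (9, 26, 33), (9, 26, 9)}
Filtering on A < A2 leaves {(15, 26, 17), (15, 26, 33), (17, 26, 33), (4, 40, 10), (4, 40, 8), (8, 39, 10), (8, 40, 10), (9, 26, 15), (9, 26, 17), (9, 26, 33)}.
π_{G, A2} gives {(26, 15), (26, 17), (26, 33), (39, 10), (40, 10), (40, 8)} (4 duplicate(s) eliminated).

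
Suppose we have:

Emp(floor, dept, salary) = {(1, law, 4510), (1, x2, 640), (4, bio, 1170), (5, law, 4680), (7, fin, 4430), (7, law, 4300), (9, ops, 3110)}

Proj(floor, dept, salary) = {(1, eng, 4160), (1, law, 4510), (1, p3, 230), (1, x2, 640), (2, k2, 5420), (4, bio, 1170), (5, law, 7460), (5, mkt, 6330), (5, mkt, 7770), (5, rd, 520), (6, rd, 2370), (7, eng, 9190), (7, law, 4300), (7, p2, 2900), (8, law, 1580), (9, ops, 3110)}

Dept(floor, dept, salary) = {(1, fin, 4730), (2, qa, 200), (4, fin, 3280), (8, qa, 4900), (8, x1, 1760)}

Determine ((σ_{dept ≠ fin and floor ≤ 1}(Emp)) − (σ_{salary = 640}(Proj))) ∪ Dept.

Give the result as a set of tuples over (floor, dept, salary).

{(1, fin, 4730), (1, law, 4510), (2, qa, 200), (4, fin, 3280), (8, qa, 4900), (8, x1, 1760)}

Selection dept ≠ fin and floor ≤ 1: {(1, law, 4510), (1, x2, 640)}
Selection salary = 640: {(1, x2, 640)}
Set difference of the two operands is {(1, law, 4510)}.
Set union of the two operands is {(1, fin, 4730), (1, law, 4510), (2, qa, 200), (4, fin, 3280), (8, qa, 4900), (8, x1, 1760)}.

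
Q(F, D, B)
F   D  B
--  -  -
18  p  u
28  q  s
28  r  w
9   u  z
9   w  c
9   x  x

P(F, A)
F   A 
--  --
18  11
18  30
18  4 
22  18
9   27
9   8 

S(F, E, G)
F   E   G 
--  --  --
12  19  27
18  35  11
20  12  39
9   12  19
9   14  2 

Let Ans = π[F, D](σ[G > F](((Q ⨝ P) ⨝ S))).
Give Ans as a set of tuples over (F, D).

{(9, u), (9, w), (9, x)}

Q ⋈ P (natural join on F): {(18, p, u, 11), (18, p, u, 30), (18, p, u, 4), (9, u, z, 27), (9, u, z, 8), (9, w, c, 27), (9, w, c, 8), (9, x, x, 27), (9, x, x, 8)}
(Q ⨝ P) ⋈ S (natural join on F): {(18, p, u, 11, 35, 11), (18, p, u, 30, 35, 11), (18, p, u, 4, 35, 11), (9, u, z, 27, 12, 19), (9, u, z, 27, 14, 2), (9, u, z, 8, 12, 19), (9, u, z, 8, 14, 2), (9, w, c, 27, 12, 19), (9, w, c, 27, 14, 2), (9, w, c, 8, 12, 19), (9, w, c, 8, 14, 2), (9, x, x, 27, 12, 19), (9, x, x, 27, 14, 2), (9, x, x, 8, 12, 19), (9, x, x, 8, 14, 2)}
Filtering on G > F leaves {(9, u, z, 27, 12, 19), (9, u, z, 8, 12, 19), (9, w, c, 27, 12, 19), (9, w, c, 8, 12, 19), (9, x, x, 27, 12, 19), (9, x, x, 8, 12, 19)}.
Projecting to F, D (3 duplicate(s) eliminated): {(9, u), (9, w), (9, x)}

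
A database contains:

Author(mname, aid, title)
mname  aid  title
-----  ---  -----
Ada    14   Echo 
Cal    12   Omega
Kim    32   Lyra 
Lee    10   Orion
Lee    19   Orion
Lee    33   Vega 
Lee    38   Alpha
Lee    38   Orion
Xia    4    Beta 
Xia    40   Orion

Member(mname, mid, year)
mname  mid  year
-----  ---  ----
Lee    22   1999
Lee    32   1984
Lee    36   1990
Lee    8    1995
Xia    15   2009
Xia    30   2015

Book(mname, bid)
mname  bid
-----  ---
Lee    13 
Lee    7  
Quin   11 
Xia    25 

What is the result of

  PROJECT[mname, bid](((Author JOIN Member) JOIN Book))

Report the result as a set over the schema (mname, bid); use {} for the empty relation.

{(Lee, 13), (Lee, 7), (Xia, 25)}

Author ⋈ Member (natural join on mname): {(Lee, 10, Orion, 22, 1999), (Lee, 10, Orion, 32, 1984), (Lee, 10, Orion, 36, 1990), (Lee, 10, Orion, 8, 1995), (Lee, 19, Orion, 22, 1999), (Lee, 19, Orion, 32, 1984), (Lee, 19, Orion, 36, 1990), (Lee, 19, Orion, 8, 1995), (Lee, 33, Vega, 22, 1999), (Lee, 33, Vega, 32, 1984), (Lee, 33, Vega, 36, 1990), (Lee, 33, Vega, 8, 1995), (Lee, 38, Alpha, 22, 1999), (Lee, 38, Alpha, 32, 1984), (Lee, 38, Alpha, 36, 1990), (Lee, 38, Alpha, 8, 1995), (Lee, 38, Orion, 22, 1999), (Lee, 38, Orion, 32, 1984), (Lee, 38, Orion, 36, 1990), (Lee, 38, Orion, 8, 1995), (Xia, 4, Beta, 15, 2009), (Xia, 4, Beta, 30, 2015), (Xia, 40, Orion, 15, 2009), (Xia, 40, Orion, 30, 2015)}
(Author JOIN Member) ⋈ Book (natural join on mname): {(Lee, 10, Orion, 22, 1999, 13), (Lee, 10, Orion, 22, 1999, 7), (Lee, 10, Orion, 32, 1984, 13), (Lee, 10, Orion, 32, 1984, 7), (Lee, 10, Orion, 36, 1990, 13), (Lee, 10, Orion, 36, 1990, 7), (Lee, 10, Orion, 8, 1995, 13), (Lee, 10, Orion, 8, 1995, 7), (Lee, 19, Orion, 22, 1999, 13), (Lee, 19, Orion, 22, 1999, 7), (Lee, 19, Orion, 32, 1984, 13), (Lee, 19, Orion, 32, 1984, 7), (Lee, 19, Orion, 36, 1990, 13), (Lee, 19, Orion, 36, 1990, 7), (Lee, 19, Orion, 8, 1995, 13), (Lee, 19, Orion, 8, 1995, 7), (Lee, 33, Vega, 22, 1999, 13), (Lee, 33, Vega, 22, 1999, 7), (Lee, 33, Vega, 32, 1984, 13), (Lee, 33, Vega, 32, 1984, 7), (Lee, 33, Vega, 36, 1990, 13), (Lee, 33, Vega, 36, 1990, 7), (Lee, 33, Vega, 8, 1995, 13), (Lee, 33, Vega, 8, 1995, 7), (Lee, 38, Alpha, 22, 1999, 13), (Lee, 38, Alpha, 22, 1999, 7), (Lee, 38, Alpha, 32, 1984, 13), (Lee, 38, Alpha, 32, 1984, 7), (Lee, 38, Alpha, 36, 1990, 13), (Lee, 38, Alpha, 36, 1990, 7), (Lee, 38, Alpha, 8, 1995, 13), (Lee, 38, Alpha, 8, 1995, 7), (Lee, 38, Orion, 22, 1999, 13), (Lee, 38, Orion, 22, 1999, 7), (Lee, 38, Orion, 32, 1984, 13), (Lee, 38, Orion, 32, 1984, 7), (Lee, 38, Orion, 36, 1990, 13), (Lee, 38, Orion, 36, 1990, 7), (Lee, 38, Orion, 8, 1995, 13), (Lee, 38, Orion, 8, 1995, 7), (Xia, 4, Beta, 15, 2009, 25), (Xia, 4, Beta, 30, 2015, 25), (Xia, 40, Orion, 15, 2009, 25), (Xia, 40, Orion, 30, 2015, 25)}
π[mname, bid]: project onto (mname, bid) (41 duplicate(s) eliminated) → {(Lee, 13), (Lee, 7), (Xia, 25)}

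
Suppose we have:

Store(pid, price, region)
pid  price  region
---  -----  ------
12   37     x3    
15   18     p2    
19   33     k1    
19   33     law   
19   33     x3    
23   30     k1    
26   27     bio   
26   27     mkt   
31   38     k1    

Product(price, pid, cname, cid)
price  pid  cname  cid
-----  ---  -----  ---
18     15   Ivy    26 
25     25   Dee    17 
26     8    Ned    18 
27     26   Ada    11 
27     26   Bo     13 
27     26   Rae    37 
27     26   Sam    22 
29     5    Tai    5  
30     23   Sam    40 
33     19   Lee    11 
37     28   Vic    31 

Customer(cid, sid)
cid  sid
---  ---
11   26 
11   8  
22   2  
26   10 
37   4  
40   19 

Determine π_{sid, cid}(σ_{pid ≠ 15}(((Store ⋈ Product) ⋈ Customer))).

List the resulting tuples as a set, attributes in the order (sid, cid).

Store ⋈ Product (natural join on pid, price): {(15, 18, p2, Ivy, 26), (19, 33, k1, Lee, 11), (19, 33, law, Lee, 11), (19, 33, x3, Lee, 11), (23, 30, k1, Sam, 40), (26, 27, bio, Ada, 11), (26, 27, bio, Bo, 13), (26, 27, bio, Rae, 37), (26, 27, bio, Sam, 22), (26, 27, mkt, Ada, 11), (26, 27, mkt, Bo, 13), (26, 27, mkt, Rae, 37), (26, 27, mkt, Sam, 22)}
(Store ⋈ Product) ⋈ Customer (natural join on cid): {(15, 18, p2, Ivy, 26, 10), (19, 33, k1, Lee, 11, 26), (19, 33, k1, Lee, 11, 8), (19, 33, law, Lee, 11, 26), (19, 33, law, Lee, 11, 8), (19, 33, x3, Lee, 11, 26), (19, 33, x3, Lee, 11, 8), (23, 30, k1, Sam, 40, 19), (26, 27, bio, Ada, 11, 26), (26, 27, bio, Ada, 11, 8), (26, 27, bio, Rae, 37, 4), (26, 27, bio, Sam, 22, 2), (26, 27, mkt, Ada, 11, 26), (26, 27, mkt, Ada, 11, 8), (26, 27, mkt, Rae, 37, 4), (26, 27, mkt, Sam, 22, 2)}
σ[pid ≠ 15]: keep tuples satisfying pid ≠ 15 → {(19, 33, k1, Lee, 11, 26), (19, 33, k1, Lee, 11, 8), (19, 33, law, Lee, 11, 26), (19, 33, law, Lee, 11, 8), (19, 33, x3, Lee, 11, 26), (19, 33, x3, Lee, 11, 8), (23, 30, k1, Sam, 40, 19), (26, 27, bio, Ada, 11, 26), (26, 27, bio, Ada, 11, 8), (26, 27, bio, Rae, 37, 4), (26, 27, bio, Sam, 22, 2), (26, 27, mkt, Ada, 11, 26), (26, 27, mkt, Ada, 11, 8), (26, 27, mkt, Rae, 37, 4), (26, 27, mkt, Sam, 22, 2)}
Keep only column(s) sid, cid (10 duplicate(s) eliminated): {(19, 40), (2, 22), (26, 11), (4, 37), (8, 11)}

{(19, 40), (2, 22), (26, 11), (4, 37), (8, 11)}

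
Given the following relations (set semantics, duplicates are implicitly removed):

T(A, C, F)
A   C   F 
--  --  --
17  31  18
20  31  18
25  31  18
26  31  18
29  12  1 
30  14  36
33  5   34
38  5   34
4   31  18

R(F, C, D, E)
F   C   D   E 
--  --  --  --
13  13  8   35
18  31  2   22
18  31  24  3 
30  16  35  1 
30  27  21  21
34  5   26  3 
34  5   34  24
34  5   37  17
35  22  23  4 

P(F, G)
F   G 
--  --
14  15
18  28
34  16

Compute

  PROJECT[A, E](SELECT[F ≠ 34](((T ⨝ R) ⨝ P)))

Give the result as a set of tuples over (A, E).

{(17, 22), (17, 3), (20, 22), (20, 3), (25, 22), (25, 3), (26, 22), (26, 3), (4, 22), (4, 3)}

T ⋈ R (natural join on C, F): {(17, 31, 18, 2, 22), (17, 31, 18, 24, 3), (20, 31, 18, 2, 22), (20, 31, 18, 24, 3), (25, 31, 18, 2, 22), (25, 31, 18, 24, 3), (26, 31, 18, 2, 22), (26, 31, 18, 24, 3), (33, 5, 34, 26, 3), (33, 5, 34, 34, 24), (33, 5, 34, 37, 17), (38, 5, 34, 26, 3), (38, 5, 34, 34, 24), (38, 5, 34, 37, 17), (4, 31, 18, 2, 22), (4, 31, 18, 24, 3)}
(T ⨝ R) ⋈ P (natural join on F): {(17, 31, 18, 2, 22, 28), (17, 31, 18, 24, 3, 28), (20, 31, 18, 2, 22, 28), (20, 31, 18, 24, 3, 28), (25, 31, 18, 2, 22, 28), (25, 31, 18, 24, 3, 28), (26, 31, 18, 2, 22, 28), (26, 31, 18, 24, 3, 28), (33, 5, 34, 26, 3, 16), (33, 5, 34, 34, 24, 16), (33, 5, 34, 37, 17, 16), (38, 5, 34, 26, 3, 16), (38, 5, 34, 34, 24, 16), (38, 5, 34, 37, 17, 16), (4, 31, 18, 2, 22, 28), (4, 31, 18, 24, 3, 28)}
Selection F ≠ 34: {(17, 31, 18, 2, 22, 28), (17, 31, 18, 24, 3, 28), (20, 31, 18, 2, 22, 28), (20, 31, 18, 24, 3, 28), (25, 31, 18, 2, 22, 28), (25, 31, 18, 24, 3, 28), (26, 31, 18, 2, 22, 28), (26, 31, 18, 24, 3, 28), (4, 31, 18, 2, 22, 28), (4, 31, 18, 24, 3, 28)}
Keep only column(s) A, E: {(17, 22), (17, 3), (20, 22), (20, 3), (25, 22), (25, 3), (26, 22), (26, 3), (4, 22), (4, 3)}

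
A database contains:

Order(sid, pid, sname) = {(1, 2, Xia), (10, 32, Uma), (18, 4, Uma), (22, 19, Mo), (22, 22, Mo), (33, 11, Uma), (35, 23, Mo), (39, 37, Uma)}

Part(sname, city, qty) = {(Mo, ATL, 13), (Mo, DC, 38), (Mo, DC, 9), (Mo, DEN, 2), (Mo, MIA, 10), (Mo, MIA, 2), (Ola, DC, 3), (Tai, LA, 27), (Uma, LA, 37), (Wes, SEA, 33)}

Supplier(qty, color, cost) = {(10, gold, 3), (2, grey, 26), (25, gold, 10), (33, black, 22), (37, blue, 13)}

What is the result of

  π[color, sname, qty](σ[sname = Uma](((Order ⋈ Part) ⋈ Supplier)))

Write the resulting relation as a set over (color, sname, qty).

Order ⋈ Part (natural join on sname): {(10, 32, Uma, LA, 37), (18, 4, Uma, LA, 37), (22, 19, Mo, ATL, 13), (22, 19, Mo, DC, 38), (22, 19, Mo, DC, 9), (22, 19, Mo, DEN, 2), (22, 19, Mo, MIA, 10), (22, 19, Mo, MIA, 2), (22, 22, Mo, ATL, 13), (22, 22, Mo, DC, 38), (22, 22, Mo, DC, 9), (22, 22, Mo, DEN, 2), (22, 22, Mo, MIA, 10), (22, 22, Mo, MIA, 2), (33, 11, Uma, LA, 37), (35, 23, Mo, ATL, 13), (35, 23, Mo, DC, 38), (35, 23, Mo, DC, 9), (35, 23, Mo, DEN, 2), (35, 23, Mo, MIA, 10), (35, 23, Mo, MIA, 2), (39, 37, Uma, LA, 37)}
(Order ⋈ Part) ⋈ Supplier (natural join on qty): {(10, 32, Uma, LA, 37, blue, 13), (18, 4, Uma, LA, 37, blue, 13), (22, 19, Mo, DEN, 2, grey, 26), (22, 19, Mo, MIA, 10, gold, 3), (22, 19, Mo, MIA, 2, grey, 26), (22, 22, Mo, DEN, 2, grey, 26), (22, 22, Mo, MIA, 10, gold, 3), (22, 22, Mo, MIA, 2, grey, 26), (33, 11, Uma, LA, 37, blue, 13), (35, 23, Mo, DEN, 2, grey, 26), (35, 23, Mo, MIA, 10, gold, 3), (35, 23, Mo, MIA, 2, grey, 26), (39, 37, Uma, LA, 37, blue, 13)}
Selection sname = Uma: {(10, 32, Uma, LA, 37, blue, 13), (18, 4, Uma, LA, 37, blue, 13), (33, 11, Uma, LA, 37, blue, 13), (39, 37, Uma, LA, 37, blue, 13)}
π_{color, sname, qty} gives {(blue, Uma, 37)} (3 duplicate(s) eliminated).

{(blue, Uma, 37)}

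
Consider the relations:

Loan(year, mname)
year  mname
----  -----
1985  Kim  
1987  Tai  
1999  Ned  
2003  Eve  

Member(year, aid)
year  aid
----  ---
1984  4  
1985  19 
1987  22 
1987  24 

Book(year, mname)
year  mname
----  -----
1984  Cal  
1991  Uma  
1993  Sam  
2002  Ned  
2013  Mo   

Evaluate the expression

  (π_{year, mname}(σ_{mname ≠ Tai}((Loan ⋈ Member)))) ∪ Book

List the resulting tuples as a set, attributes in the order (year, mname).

Loan ⋈ Member (natural join on year): {(1985, Kim, 19), (1987, Tai, 22), (1987, Tai, 24)}
Selection mname ≠ Tai: {(1985, Kim, 19)}
π_{year, mname} gives {(1985, Kim)}.
Union: {(1985, Kim)} with {(1984, Cal), (1991, Uma), (1993, Sam), (2002, Ned), (2013, Mo)} → {(1984, Cal), (1985, Kim), (1991, Uma), (1993, Sam), (2002, Ned), (2013, Mo)}

{(1984, Cal), (1985, Kim), (1991, Uma), (1993, Sam), (2002, Ned), (2013, Mo)}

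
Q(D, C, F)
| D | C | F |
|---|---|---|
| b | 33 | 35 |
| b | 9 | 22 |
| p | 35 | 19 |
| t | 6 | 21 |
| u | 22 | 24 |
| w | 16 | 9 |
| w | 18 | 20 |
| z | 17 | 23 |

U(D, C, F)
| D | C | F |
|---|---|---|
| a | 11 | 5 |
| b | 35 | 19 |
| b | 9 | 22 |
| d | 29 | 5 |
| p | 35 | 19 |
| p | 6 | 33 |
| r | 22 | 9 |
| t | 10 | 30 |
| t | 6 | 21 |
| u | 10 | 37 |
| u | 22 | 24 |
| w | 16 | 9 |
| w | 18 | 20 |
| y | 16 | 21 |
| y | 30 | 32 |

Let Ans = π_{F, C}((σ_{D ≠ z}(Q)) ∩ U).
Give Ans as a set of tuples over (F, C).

{(19, 35), (20, 18), (21, 6), (22, 9), (24, 22), (9, 16)}

Apply σ_{D ≠ z}; surviving tuples: {(b, 33, 35), (b, 9, 22), (p, 35, 19), (t, 6, 21), (u, 22, 24), (w, 16, 9), (w, 18, 20)}
Intersection: {(b, 33, 35), (b, 9, 22), (p, 35, 19), (t, 6, 21), (u, 22, 24), (w, 16, 9), (w, 18, 20)} with {(a, 11, 5), (b, 35, 19), (b, 9, 22), (d, 29, 5), (p, 35, 19), (p, 6, 33), (r, 22, 9), (t, 10, 30), (t, 6, 21), (u, 10, 37), (u, 22, 24), (w, 16, 9), (w, 18, 20), (y, 16, 21), (y, 30, 32)} → {(b, 9, 22), (p, 35, 19), (t, 6, 21), (u, 22, 24), (w, 16, 9), (w, 18, 20)}
Projecting to F, C: {(19, 35), (20, 18), (21, 6), (22, 9), (24, 22), (9, 16)}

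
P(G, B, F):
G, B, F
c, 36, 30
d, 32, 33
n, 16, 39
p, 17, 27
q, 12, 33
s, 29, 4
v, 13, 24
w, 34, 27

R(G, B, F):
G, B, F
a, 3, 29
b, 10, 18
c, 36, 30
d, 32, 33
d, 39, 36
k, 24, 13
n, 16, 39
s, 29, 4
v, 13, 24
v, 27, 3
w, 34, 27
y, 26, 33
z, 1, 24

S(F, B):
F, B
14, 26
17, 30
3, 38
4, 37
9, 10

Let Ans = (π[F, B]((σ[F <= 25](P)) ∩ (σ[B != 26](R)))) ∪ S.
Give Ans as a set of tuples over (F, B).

{(14, 26), (17, 30), (24, 13), (3, 38), (4, 29), (4, 37), (9, 10)}

σ[F <= 25]: keep tuples satisfying F <= 25 → {(s, 29, 4), (v, 13, 24)}
σ[B != 26]: keep tuples satisfying B != 26 → {(a, 3, 29), (b, 10, 18), (c, 36, 30), (d, 32, 33), (d, 39, 36), (k, 24, 13), (n, 16, 39), (s, 29, 4), (v, 13, 24), (v, 27, 3), (w, 34, 27), (z, 1, 24)}
Taking the intersection: {(s, 29, 4), (v, 13, 24)}
π_{F, B} gives {(24, 13), (4, 29)}.
Taking the union: {(14, 26), (17, 30), (24, 13), (3, 38), (4, 29), (4, 37), (9, 10)}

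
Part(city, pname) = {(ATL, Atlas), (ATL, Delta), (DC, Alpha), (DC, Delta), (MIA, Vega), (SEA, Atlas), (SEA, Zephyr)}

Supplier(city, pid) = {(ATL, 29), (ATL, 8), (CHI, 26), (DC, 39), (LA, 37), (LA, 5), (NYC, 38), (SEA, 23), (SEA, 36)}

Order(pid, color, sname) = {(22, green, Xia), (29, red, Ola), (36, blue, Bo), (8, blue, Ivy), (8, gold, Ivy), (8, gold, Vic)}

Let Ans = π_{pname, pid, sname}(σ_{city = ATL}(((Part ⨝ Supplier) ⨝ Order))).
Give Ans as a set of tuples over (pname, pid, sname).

Part ⋈ Supplier (natural join on city): {(ATL, Atlas, 29), (ATL, Atlas, 8), (ATL, Delta, 29), (ATL, Delta, 8), (DC, Alpha, 39), (DC, Delta, 39), (SEA, Atlas, 23), (SEA, Atlas, 36), (SEA, Zephyr, 23), (SEA, Zephyr, 36)}
(Part ⨝ Supplier) ⋈ Order (natural join on pid): {(ATL, Atlas, 29, red, Ola), (ATL, Atlas, 8, blue, Ivy), (ATL, Atlas, 8, gold, Ivy), (ATL, Atlas, 8, gold, Vic), (ATL, Delta, 29, red, Ola), (ATL, Delta, 8, blue, Ivy), (ATL, Delta, 8, gold, Ivy), (ATL, Delta, 8, gold, Vic), (SEA, Atlas, 36, blue, Bo), (SEA, Zephyr, 36, blue, Bo)}
Selection city = ATL: {(ATL, Atlas, 29, red, Ola), (ATL, Atlas, 8, blue, Ivy), (ATL, Atlas, 8, gold, Ivy), (ATL, Atlas, 8, gold, Vic), (ATL, Delta, 29, red, Ola), (ATL, Delta, 8, blue, Ivy), (ATL, Delta, 8, gold, Ivy), (ATL, Delta, 8, gold, Vic)}
Projecting to pname, pid, sname (2 duplicate(s) eliminated): {(Atlas, 29, Ola), (Atlas, 8, Ivy), (Atlas, 8, Vic), (Delta, 29, Ola), (Delta, 8, Ivy), (Delta, 8, Vic)}

{(Atlas, 29, Ola), (Atlas, 8, Ivy), (Atlas, 8, Vic), (Delta, 29, Ola), (Delta, 8, Ivy), (Delta, 8, Vic)}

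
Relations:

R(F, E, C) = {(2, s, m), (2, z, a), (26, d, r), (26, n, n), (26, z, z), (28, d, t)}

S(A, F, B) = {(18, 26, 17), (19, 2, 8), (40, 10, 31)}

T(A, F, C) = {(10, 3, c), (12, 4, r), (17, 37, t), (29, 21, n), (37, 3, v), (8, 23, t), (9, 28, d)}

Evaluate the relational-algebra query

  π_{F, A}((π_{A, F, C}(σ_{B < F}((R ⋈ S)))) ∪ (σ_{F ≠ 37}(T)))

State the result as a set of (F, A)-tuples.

{(21, 29), (23, 8), (26, 18), (28, 9), (3, 10), (3, 37), (4, 12)}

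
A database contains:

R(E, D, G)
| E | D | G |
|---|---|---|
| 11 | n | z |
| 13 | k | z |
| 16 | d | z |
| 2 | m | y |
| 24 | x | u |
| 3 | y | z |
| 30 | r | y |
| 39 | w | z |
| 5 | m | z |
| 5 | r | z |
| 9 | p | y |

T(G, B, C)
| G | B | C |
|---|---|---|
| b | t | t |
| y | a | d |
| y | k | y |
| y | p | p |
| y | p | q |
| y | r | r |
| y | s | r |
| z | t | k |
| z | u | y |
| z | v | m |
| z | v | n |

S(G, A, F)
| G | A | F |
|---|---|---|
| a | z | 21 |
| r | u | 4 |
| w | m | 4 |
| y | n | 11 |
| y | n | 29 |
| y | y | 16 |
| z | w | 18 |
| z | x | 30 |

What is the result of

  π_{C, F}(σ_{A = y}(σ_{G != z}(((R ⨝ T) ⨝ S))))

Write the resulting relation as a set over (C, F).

{(d, 16), (p, 16), (q, 16), (r, 16), (y, 16)}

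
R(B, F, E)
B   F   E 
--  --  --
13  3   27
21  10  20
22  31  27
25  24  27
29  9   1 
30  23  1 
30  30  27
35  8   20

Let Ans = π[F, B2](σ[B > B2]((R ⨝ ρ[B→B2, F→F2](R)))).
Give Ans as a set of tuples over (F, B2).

{(23, 29), (24, 13), (24, 22), (30, 13), (30, 22), (30, 25), (31, 13), (8, 21)}

ρ[B→B2, F→F2]: schema becomes (B2, F2, E); tuples unchanged.
Natural join on E: {(13, 3, 27, 13, 3), (13, 3, 27, 22, 31), (13, 3, 27, 25, 24), (13, 3, 27, 30, 30), (21, 10, 20, 21, 10), (21, 10, 20, 35, 8), (22, 31, 27, 13, 3), (22, 31, 27, 22, 31), (22, 31, 27, 25, 24), (22, 31, 27, 30, 30), (25, 24, 27, 13, 3), (25, 24, 27, 22, 31), (25, 24, 27, 25, 24), (25, 24, 27, 30, 30), (29, 9, 1, 29, 9), (29, 9, 1, 30, 23), (30, 23, 1, 29, 9), (30, 23, 1, 30, 23), (30, 30, 27, 13, 3), (30, 30, 27, 22, 31), (30, 30, 27, 25, 24), (30, 30, 27, 30, 30), (35, 8, 20, 21, 10), (35, 8, 20, 35, 8)}
Apply σ_{B > B2}; surviving tuples: {(22, 31, 27, 13, 3), (25, 24, 27, 13, 3), (25, 24, 27, 22, 31), (30, 23, 1, 29, 9), (30, 30, 27, 13, 3), (30, 30, 27, 22, 31), (30, 30, 27, 25, 24), (35, 8, 20, 21, 10)}
Projecting to F, B2: {(23, 29), (24, 13), (24, 22), (30, 13), (30, 22), (30, 25), (31, 13), (8, 21)}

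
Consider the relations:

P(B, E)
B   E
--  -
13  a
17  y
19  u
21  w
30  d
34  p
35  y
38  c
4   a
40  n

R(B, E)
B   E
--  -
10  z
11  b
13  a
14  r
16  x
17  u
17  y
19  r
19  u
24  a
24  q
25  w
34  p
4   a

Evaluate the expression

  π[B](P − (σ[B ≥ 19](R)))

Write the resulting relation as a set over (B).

Selection B ≥ 19: {(19, r), (19, u), (24, a), (24, q), (25, w), (34, p)}
Set difference of the two operands is {(13, a), (17, y), (21, w), (30, d), (35, y), (38, c), (4, a), (40, n)}.
Projecting to B: {13, 17, 21, 30, 35, 38, 4, 40}

{13, 17, 21, 30, 35, 38, 4, 40}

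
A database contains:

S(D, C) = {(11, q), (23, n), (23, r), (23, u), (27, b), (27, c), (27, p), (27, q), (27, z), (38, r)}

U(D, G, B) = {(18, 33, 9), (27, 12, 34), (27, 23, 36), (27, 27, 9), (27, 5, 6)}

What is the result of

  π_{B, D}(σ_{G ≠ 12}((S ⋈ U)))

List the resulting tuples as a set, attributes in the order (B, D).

{(36, 27), (6, 27), (9, 27)}

S ⋈ U (natural join on D): {(27, b, 12, 34), (27, b, 23, 36), (27, b, 27, 9), (27, b, 5, 6), (27, c, 12, 34), (27, c, 23, 36), (27, c, 27, 9), (27, c, 5, 6), (27, p, 12, 34), (27, p, 23, 36), (27, p, 27, 9), (27, p, 5, 6), (27, q, 12, 34), (27, q, 23, 36), (27, q, 27, 9), (27, q, 5, 6), (27, z, 12, 34), (27, z, 23, 36), (27, z, 27, 9), (27, z, 5, 6)}
Apply σ_{G ≠ 12}; surviving tuples: {(27, b, 23, 36), (27, b, 27, 9), (27, b, 5, 6), (27, c, 23, 36), (27, c, 27, 9), (27, c, 5, 6), (27, p, 23, 36), (27, p, 27, 9), (27, p, 5, 6), (27, q, 23, 36), (27, q, 27, 9), (27, q, 5, 6), (27, z, 23, 36), (27, z, 27, 9), (27, z, 5, 6)}
π[B, D]: project onto (B, D) (12 duplicate(s) eliminated) → {(36, 27), (6, 27), (9, 27)}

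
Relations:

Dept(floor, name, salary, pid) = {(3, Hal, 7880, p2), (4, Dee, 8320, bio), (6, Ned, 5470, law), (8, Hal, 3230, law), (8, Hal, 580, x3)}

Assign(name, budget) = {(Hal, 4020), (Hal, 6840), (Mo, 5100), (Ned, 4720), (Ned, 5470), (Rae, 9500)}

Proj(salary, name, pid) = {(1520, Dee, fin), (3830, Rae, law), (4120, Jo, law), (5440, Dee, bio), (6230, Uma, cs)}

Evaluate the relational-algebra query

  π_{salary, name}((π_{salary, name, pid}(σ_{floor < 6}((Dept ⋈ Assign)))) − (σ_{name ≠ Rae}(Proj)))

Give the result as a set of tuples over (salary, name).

{(7880, Hal)}

Dept ⋈ Assign (natural join on name): {(3, Hal, 7880, p2, 4020), (3, Hal, 7880, p2, 6840), (6, Ned, 5470, law, 4720), (6, Ned, 5470, law, 5470), (8, Hal, 3230, law, 4020), (8, Hal, 3230, law, 6840), (8, Hal, 580, x3, 4020), (8, Hal, 580, x3, 6840)}
Filtering on floor < 6 leaves {(3, Hal, 7880, p2, 4020), (3, Hal, 7880, p2, 6840)}.
π_{salary, name, pid} gives {(7880, Hal, p2)} (1 duplicate(s) eliminated).
Filtering on name ≠ Rae leaves {(1520, Dee, fin), (4120, Jo, law), (5440, Dee, bio), (6230, Uma, cs)}.
Set difference of the two operands is {(7880, Hal, p2)}.
π_{salary, name} gives {(7880, Hal)}.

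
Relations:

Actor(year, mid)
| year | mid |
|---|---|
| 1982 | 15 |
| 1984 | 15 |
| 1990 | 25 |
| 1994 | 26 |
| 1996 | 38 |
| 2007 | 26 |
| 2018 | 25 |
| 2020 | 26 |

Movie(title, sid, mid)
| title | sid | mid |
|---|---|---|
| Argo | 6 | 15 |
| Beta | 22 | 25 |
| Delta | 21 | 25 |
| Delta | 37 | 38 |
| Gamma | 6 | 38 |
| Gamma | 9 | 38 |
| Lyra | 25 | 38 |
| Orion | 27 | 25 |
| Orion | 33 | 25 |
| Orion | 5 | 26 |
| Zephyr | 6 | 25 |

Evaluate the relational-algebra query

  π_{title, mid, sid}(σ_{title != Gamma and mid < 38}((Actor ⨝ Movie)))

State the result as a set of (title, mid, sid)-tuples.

{(Argo, 15, 6), (Beta, 25, 22), (Delta, 25, 21), (Orion, 25, 27), (Orion, 25, 33), (Orion, 26, 5), (Zephyr, 25, 6)}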